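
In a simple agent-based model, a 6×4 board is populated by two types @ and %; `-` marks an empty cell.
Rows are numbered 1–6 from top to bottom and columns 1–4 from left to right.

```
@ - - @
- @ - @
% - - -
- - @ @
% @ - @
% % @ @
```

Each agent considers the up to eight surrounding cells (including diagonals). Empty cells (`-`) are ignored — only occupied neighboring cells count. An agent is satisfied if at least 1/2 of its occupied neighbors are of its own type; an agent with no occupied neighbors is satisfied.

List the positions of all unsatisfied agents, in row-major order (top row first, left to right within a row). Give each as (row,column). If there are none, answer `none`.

Row 1: (1,1)@ 1/1 satisfied · (1,4)@ 1/1 satisfied
Row 2: (2,2)@ 1/2 satisfied · (2,4)@ 1/1 satisfied
Row 3: (3,1)% 0/1 not
Row 4: (4,3)@ 3/3 satisfied · (4,4)@ 2/2 satisfied
Row 5: (5,1)% 2/3 satisfied · (5,2)@ 2/5 not · (5,4)@ 4/4 satisfied
Row 6: (6,1)% 2/3 satisfied · (6,2)% 2/4 satisfied · (6,3)@ 3/4 satisfied · (6,4)@ 2/2 satisfied

(3,1), (5,2)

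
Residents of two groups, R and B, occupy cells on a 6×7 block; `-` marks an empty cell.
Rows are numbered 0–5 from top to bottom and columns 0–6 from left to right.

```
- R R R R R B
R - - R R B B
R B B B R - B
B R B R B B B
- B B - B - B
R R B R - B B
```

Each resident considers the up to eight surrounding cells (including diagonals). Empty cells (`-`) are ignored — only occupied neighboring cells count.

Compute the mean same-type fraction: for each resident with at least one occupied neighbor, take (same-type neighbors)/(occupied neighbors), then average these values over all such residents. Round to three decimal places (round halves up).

Row 0: (0,1)R 2/2 · (0,2)R 3/3 · (0,3)R 4/4 · (0,4)R 4/5 · (0,5)R 2/5 · (0,6)B 2/3
Row 1: (1,0)R 2/3 · (1,3)R 5/7 · (1,4)R 5/7 · (1,5)B 3/7 · (1,6)B 3/4
Row 2: (2,0)R 2/4 · (2,1)B 3/6 · (2,2)B 3/6 · (2,3)B 3/7 · (2,4)R 3/7 · (2,6)B 4/4
Row 3: (3,0)B 2/4 · (3,1)R 1/7 · (3,2)B 5/7 · (3,3)R 1/7 · (3,4)B 3/5 · (3,5)B 5/6 · (3,6)B 3/3
Row 4: (4,1)B 4/7 · (4,2)B 3/7 · (4,4)B 3/5 · (4,6)B 4/4
Row 5: (5,0)R 1/2 · (5,1)R 1/4 · (5,2)B 2/4 · (5,3)R 0/3 · (5,5)B 3/3 · (5,6)B 2/2
Sum over 34 residents: 2/2 + 3/3 + 4/4 + 4/5 + 2/5 + 2/3 + 2/3 + 5/7 + 5/7 + 3/7 + 3/4 + 2/4 + 3/6 + 3/6 + 3/7 + 3/7 + 4/4 + 2/4 + 1/7 + 5/7 + 1/7 + 3/5 + 5/6 + 3/3 + 4/7 + 3/7 + 3/5 + 4/4 + 1/2 + 1/4 + 2/4 + 0/3 + 3/3 + 2/2 = 4469/210; mean = 4469/210 ÷ 34 = 4469/7140 = 0.625910… → 0.626.

0.626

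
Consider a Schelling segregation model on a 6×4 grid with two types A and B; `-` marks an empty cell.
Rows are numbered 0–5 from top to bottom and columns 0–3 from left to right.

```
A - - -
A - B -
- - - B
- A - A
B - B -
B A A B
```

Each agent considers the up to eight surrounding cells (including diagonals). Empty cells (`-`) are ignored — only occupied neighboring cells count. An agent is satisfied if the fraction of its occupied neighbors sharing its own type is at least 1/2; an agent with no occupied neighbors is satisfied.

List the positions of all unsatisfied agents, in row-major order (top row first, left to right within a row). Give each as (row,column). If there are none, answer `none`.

(3,1), (3,3), (4,0), (4,2), (5,1), (5,2)

(0,0)A 1/1 ok
(1,0)A 1/1 ok
(1,2)B 1/1 ok
(2,3)B 1/2 ok
(3,1)A 0/2 unhappy
(3,3)A 0/2 unhappy
(4,0)B 1/3 unhappy
(4,2)B 1/5 unhappy
(5,0)B 1/2 ok
(5,1)A 1/4 unhappy
(5,2)A 1/3 unhappy
(5,3)B 1/2 ok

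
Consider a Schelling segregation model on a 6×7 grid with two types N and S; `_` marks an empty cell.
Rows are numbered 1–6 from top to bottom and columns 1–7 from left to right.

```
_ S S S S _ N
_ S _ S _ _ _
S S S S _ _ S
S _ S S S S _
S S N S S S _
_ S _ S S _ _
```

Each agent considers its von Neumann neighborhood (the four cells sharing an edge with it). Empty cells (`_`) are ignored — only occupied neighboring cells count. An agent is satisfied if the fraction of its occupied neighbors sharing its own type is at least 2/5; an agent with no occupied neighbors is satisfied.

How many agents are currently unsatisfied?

(1,2)S 2/2 ✓
(1,3)S 2/2 ✓
(1,4)S 3/3 ✓
(1,5)S 1/1 ✓
(1,7)N 0/0 ✓
(2,2)S 2/2 ✓
(2,4)S 2/2 ✓
(3,1)S 2/2 ✓
(3,2)S 3/3 ✓
(3,3)S 3/3 ✓
(3,4)S 3/3 ✓
(3,7)S 0/0 ✓
(4,1)S 2/2 ✓
(4,3)S 2/3 ✓
(4,4)S 4/4 ✓
(4,5)S 3/3 ✓
(4,6)S 2/2 ✓
(5,1)S 2/2 ✓
(5,2)S 2/3 ✓
(5,3)N 0/3 ✗
(5,4)S 3/4 ✓
(5,5)S 4/4 ✓
(5,6)S 2/2 ✓
(6,2)S 1/1 ✓
(6,4)S 2/2 ✓
(6,5)S 2/2 ✓
Unsatisfied: (5,3) — 1 in total.

1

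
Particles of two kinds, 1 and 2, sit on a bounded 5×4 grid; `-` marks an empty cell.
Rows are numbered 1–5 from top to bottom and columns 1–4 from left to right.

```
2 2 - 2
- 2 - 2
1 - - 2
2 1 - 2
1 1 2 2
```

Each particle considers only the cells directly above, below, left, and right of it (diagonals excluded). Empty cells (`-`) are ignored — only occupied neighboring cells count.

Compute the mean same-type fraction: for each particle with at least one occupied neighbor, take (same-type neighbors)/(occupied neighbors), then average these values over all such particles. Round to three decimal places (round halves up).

(1,1)2 1/1
(1,2)2 2/2
(1,4)2 1/1
(2,2)2 1/1
(2,4)2 2/2
(3,1)1 0/1
(3,4)2 2/2
(4,1)2 0/3
(4,2)1 1/2
(4,4)2 2/2
(5,1)1 1/2
(5,2)1 2/3
(5,3)2 1/2
(5,4)2 2/2
Sum over 14 particles: 1/1 + 2/2 + 1/1 + 1/1 + 2/2 + 0/1 + 2/2 + 0/3 + 1/2 + 2/2 + 1/2 + 2/3 + 1/2 + 2/2 = 61/6; mean = 61/6 ÷ 14 = 61/84 = 0.726190… → 0.726.

0.726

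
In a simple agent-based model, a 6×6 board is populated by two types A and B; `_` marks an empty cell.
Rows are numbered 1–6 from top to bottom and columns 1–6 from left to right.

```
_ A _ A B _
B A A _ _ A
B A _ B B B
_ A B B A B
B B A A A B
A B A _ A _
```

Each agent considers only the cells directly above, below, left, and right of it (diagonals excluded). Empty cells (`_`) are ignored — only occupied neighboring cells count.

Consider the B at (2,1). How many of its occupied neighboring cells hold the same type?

Occupied neighbors of (2,1): (3,1)=B, (2,2)=A.
Same type (B): 1 of 2.

1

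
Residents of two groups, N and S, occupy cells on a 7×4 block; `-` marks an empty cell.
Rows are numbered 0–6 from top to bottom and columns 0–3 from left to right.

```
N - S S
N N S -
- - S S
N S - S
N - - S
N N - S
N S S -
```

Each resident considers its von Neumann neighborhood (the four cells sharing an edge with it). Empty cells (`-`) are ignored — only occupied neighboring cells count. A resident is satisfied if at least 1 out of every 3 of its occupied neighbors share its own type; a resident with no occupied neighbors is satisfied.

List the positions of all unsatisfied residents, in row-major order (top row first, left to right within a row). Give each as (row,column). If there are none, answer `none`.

(3,1)

(0,0)N 1/1 satisfied
(0,2)S 2/2 satisfied
(0,3)S 1/1 satisfied
(1,0)N 2/2 satisfied
(1,1)N 1/2 satisfied
(1,2)S 2/3 satisfied
(2,2)S 2/2 satisfied
(2,3)S 2/2 satisfied
(3,0)N 1/2 satisfied
(3,1)S 0/1 not
(3,3)S 2/2 satisfied
(4,0)N 2/2 satisfied
(4,3)S 2/2 satisfied
(5,0)N 3/3 satisfied
(5,1)N 1/2 satisfied
(5,3)S 1/1 satisfied
(6,0)N 1/2 satisfied
(6,1)S 1/3 satisfied
(6,2)S 1/1 satisfied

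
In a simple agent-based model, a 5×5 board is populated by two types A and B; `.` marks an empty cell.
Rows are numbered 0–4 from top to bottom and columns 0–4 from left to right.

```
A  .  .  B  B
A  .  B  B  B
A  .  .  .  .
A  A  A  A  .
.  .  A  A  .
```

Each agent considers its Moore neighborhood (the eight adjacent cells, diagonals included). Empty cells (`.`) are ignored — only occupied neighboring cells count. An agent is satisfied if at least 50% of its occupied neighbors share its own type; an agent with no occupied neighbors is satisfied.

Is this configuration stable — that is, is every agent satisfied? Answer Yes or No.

Row 0: (0,0)A 1/1 ✓ · (0,3)B 4/4 ✓ · (0,4)B 3/3 ✓
Row 1: (1,0)A 2/2 ✓ · (1,2)B 2/2 ✓ · (1,3)B 4/4 ✓ · (1,4)B 3/3 ✓
Row 2: (2,0)A 3/3 ✓
Row 3: (3,0)A 2/2 ✓ · (3,1)A 4/4 ✓ · (3,2)A 4/4 ✓ · (3,3)A 3/3 ✓
Row 4: (4,2)A 4/4 ✓ · (4,3)A 3/3 ✓
All meet the threshold, so the configuration is stable.

Yes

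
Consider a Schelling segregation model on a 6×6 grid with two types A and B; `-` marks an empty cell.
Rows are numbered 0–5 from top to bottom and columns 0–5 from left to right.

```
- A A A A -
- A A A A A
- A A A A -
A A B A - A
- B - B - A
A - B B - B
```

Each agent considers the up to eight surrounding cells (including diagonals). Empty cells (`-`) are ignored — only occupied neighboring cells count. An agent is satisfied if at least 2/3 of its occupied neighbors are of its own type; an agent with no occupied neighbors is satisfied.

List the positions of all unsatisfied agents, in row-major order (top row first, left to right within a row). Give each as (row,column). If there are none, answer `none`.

(3,1), (3,2), (3,3), (4,1), (4,5), (5,0), (5,5)

(0,1)A 3/3 satisfied
(0,2)A 5/5 satisfied
(0,3)A 5/5 satisfied
(0,4)A 4/4 satisfied
(1,1)A 5/5 satisfied
(1,2)A 8/8 satisfied
(1,3)A 8/8 satisfied
(1,4)A 6/6 satisfied
(1,5)A 3/3 satisfied
(2,1)A 5/6 satisfied
(2,2)A 7/8 satisfied
(2,3)A 6/7 satisfied
(2,4)A 6/6 satisfied
(3,0)A 2/3 satisfied
(3,1)A 3/5 not
(3,2)B 2/7 not
(3,3)A 3/5 not
(3,5)A 2/2 satisfied
(4,1)B 2/5 not
(4,3)B 3/4 satisfied
(4,5)A 1/2 not
(5,0)A 0/1 not
(5,2)B 3/3 satisfied
(5,3)B 2/2 satisfied
(5,5)B 0/1 not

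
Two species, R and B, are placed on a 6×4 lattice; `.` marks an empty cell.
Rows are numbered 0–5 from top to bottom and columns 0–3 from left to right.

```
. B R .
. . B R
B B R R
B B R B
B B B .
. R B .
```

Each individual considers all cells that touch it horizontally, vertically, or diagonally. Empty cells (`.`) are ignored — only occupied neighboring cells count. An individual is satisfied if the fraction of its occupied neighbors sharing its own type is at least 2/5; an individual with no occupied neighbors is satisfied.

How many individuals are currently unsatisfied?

(0,1)B 1/2 satisfied
(0,2)R 1/3 not
(1,2)B 2/6 not
(1,3)R 3/4 satisfied
(2,0)B 3/3 satisfied
(2,1)B 4/6 satisfied
(2,2)R 3/7 satisfied
(2,3)R 3/5 satisfied
(3,0)B 5/5 satisfied
(3,1)B 6/8 satisfied
(3,2)R 2/7 not
(3,3)B 1/4 not
(4,0)B 3/4 satisfied
(4,1)B 5/7 satisfied
(4,2)B 4/6 satisfied
(5,1)R 0/4 not
(5,2)B 2/3 satisfied
Unsatisfied: (0,2), (1,2), (3,2), (3,3), (5,1) — 5 in total.

5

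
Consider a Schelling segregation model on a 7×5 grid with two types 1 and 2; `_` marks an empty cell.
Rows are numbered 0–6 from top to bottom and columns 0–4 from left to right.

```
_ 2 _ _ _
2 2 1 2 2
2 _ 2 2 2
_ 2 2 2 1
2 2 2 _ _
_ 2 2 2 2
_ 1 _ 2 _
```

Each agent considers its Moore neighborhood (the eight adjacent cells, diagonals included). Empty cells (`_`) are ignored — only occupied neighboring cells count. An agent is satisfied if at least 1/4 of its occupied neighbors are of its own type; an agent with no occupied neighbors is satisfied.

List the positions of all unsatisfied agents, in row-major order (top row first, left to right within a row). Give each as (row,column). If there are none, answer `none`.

(1,2), (3,4), (6,1)

(0,1)2 2/3 ok
(1,0)2 3/3 ok
(1,1)2 4/5 ok
(1,2)1 0/5 unhappy
(1,3)2 4/5 ok
(1,4)2 3/3 ok
(2,0)2 3/3 ok
(2,2)2 6/7 ok
(2,3)2 6/8 ok
(2,4)2 4/5 ok
(3,1)2 6/6 ok
(3,2)2 6/6 ok
(3,3)2 5/6 ok
(3,4)1 0/3 unhappy
(4,0)2 3/3 ok
(4,1)2 6/6 ok
(4,2)2 7/7 ok
(5,1)2 4/5 ok
(5,2)2 5/6 ok
(5,3)2 4/4 ok
(5,4)2 2/2 ok
(6,1)1 0/2 unhappy
(6,3)2 3/3 ok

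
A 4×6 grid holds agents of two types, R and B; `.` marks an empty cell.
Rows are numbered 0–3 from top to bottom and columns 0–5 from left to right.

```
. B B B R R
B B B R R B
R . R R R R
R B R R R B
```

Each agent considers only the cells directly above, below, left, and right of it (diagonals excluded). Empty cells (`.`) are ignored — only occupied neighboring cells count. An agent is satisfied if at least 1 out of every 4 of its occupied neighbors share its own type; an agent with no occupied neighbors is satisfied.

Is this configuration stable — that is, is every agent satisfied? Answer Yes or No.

No

Row 0: (0,1)B 2/2 ok · (0,2)B 3/3 ok · (0,3)B 1/3 ok · (0,4)R 2/3 ok · (0,5)R 1/2 ok
Row 1: (1,0)B 1/2 ok · (1,1)B 3/3 ok · (1,2)B 2/4 ok · (1,3)R 2/4 ok · (1,4)R 3/4 ok · (1,5)B 0/3 unhappy
Row 2: (2,0)R 1/2 ok · (2,2)R 2/3 ok · (2,3)R 4/4 ok · (2,4)R 4/4 ok · (2,5)R 1/3 ok
Row 3: (3,0)R 1/2 ok · (3,1)B 0/2 unhappy · (3,2)R 2/3 ok · (3,3)R 3/3 ok · (3,4)R 2/3 ok · (3,5)B 0/2 unhappy
For instance (1,5) has only 0/3 same-type neighbors, below 1/4.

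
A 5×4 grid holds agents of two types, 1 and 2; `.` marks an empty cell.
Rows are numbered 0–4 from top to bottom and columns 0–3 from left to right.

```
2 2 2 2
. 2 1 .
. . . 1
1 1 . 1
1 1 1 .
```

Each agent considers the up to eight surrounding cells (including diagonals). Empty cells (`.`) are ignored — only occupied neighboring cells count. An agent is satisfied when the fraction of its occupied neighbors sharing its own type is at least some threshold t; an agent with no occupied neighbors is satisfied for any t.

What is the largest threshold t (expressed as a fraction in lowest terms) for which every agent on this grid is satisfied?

(0,0)2 2/2
(0,1)2 3/4
(0,2)2 3/4
(0,3)2 1/2
(1,1)2 3/4
(1,2)1 1/5
(2,3)1 2/2
(3,0)1 3/3
(3,1)1 4/4
(3,3)1 2/2
(4,0)1 3/3
(4,1)1 4/4
(4,2)1 3/3
The smallest same-type fraction is 1/5 at (1,2), which reduces to 1/5. Any threshold above that leaves this agent unsatisfied.

1/5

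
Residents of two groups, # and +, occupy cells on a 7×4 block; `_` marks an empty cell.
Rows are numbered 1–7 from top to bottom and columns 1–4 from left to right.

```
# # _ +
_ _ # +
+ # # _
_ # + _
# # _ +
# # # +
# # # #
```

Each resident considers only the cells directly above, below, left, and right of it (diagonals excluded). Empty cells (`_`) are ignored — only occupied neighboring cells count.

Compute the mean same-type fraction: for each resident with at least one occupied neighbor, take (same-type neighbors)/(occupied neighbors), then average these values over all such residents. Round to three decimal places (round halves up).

0.738

(1,1)# 1/1
(1,2)# 1/1
(1,4)+ 1/1
(2,3)# 1/2
(2,4)+ 1/2
(3,1)+ 0/1
(3,2)# 2/3
(3,3)# 2/3
(4,2)# 2/3
(4,3)+ 0/2
(5,1)# 2/2
(5,2)# 3/3
(5,4)+ 1/1
(6,1)# 3/3
(6,2)# 4/4
(6,3)# 2/3
(6,4)+ 1/3
(7,1)# 2/2
(7,2)# 3/3
(7,3)# 3/3
(7,4)# 1/2
Sum over 21 residents: 1/1 + 1/1 + 1/1 + 1/2 + 1/2 + 0/1 + 2/3 + 2/3 + 2/3 + 0/2 + 2/2 + 3/3 + 1/1 + 3/3 + 4/4 + 2/3 + 1/3 + 2/2 + 3/3 + 3/3 + 1/2 = 31/2; mean = 31/2 ÷ 21 = 31/42 = 0.738095… → 0.738.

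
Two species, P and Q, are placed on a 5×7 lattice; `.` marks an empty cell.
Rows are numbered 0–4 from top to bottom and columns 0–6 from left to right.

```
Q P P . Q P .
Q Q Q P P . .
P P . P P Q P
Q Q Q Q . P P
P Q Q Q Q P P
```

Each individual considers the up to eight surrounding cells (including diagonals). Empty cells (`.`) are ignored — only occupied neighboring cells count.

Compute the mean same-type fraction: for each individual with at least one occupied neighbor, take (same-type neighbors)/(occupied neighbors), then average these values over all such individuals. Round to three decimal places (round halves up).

0.527

Row 0: (0,0)Q 2/3 · (0,1)P 1/5 · (0,2)P 2/4 · (0,4)Q 0/3 · (0,5)P 1/2
Row 1: (1,0)Q 2/5 · (1,1)Q 3/7 · (1,2)Q 1/6 · (1,3)P 4/6 · (1,4)P 4/6
Row 2: (2,0)P 1/5 · (2,1)P 1/7 · (2,3)P 3/6 · (2,4)P 4/6 · (2,5)Q 0/5 · (2,6)P 2/3
Row 3: (3,0)Q 2/5 · (3,1)Q 4/7 · (3,2)Q 5/7 · (3,3)Q 4/6 · (3,5)P 5/7 · (3,6)P 4/5
Row 4: (4,0)P 0/3 · (4,1)Q 4/5 · (4,2)Q 5/5 · (4,3)Q 4/4 · (4,4)Q 2/4 · (4,5)P 3/4 · (4,6)P 3/3
Sum over 29 individuals: 2/3 + 1/5 + 2/4 + 0/3 + 1/2 + 2/5 + 3/7 + 1/6 + 4/6 + 4/6 + 1/5 + 1/7 + 3/6 + 4/6 + 0/5 + 2/3 + 2/5 + 4/7 + 5/7 + 4/6 + 5/7 + 4/5 + 0/3 + 4/5 + 5/5 + 4/4 + 2/4 + 3/4 + 3/3 = 6421/420; mean = 6421/420 ÷ 29 = 6421/12180 = 0.527175… → 0.527.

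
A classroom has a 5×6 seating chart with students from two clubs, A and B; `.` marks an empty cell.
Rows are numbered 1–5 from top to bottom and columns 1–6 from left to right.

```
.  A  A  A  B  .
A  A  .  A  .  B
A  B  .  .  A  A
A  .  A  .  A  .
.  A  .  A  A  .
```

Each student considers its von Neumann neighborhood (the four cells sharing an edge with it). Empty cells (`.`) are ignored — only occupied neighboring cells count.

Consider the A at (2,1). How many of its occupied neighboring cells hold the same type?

2

Occupied neighbors of (2,1): (3,1)=A, (2,2)=A.
Same type (A): 2 of 2.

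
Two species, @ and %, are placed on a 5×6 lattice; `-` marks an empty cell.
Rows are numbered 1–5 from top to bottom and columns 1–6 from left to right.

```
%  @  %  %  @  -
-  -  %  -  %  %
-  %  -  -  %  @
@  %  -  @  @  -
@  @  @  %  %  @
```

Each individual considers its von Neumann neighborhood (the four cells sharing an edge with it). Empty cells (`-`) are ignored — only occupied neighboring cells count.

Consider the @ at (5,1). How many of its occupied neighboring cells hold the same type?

Occupied neighbors of (5,1): (4,1)=@, (5,2)=@.
Same type (@): 2 of 2.

2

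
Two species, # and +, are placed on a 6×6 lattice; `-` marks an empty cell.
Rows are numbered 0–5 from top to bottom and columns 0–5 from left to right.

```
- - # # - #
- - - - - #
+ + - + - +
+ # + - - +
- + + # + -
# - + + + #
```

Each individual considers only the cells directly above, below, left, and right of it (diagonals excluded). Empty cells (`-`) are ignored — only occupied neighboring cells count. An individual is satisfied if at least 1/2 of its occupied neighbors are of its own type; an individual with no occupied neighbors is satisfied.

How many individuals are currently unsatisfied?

3

(0,2)# 1/1 ✓
(0,3)# 1/1 ✓
(0,5)# 1/1 ✓
(1,5)# 1/2 ✓
(2,0)+ 2/2 ✓
(2,1)+ 1/2 ✓
(2,3)+ 0/0 ✓
(2,5)+ 1/2 ✓
(3,0)+ 1/2 ✓
(3,1)# 0/4 ✗
(3,2)+ 1/2 ✓
(3,5)+ 1/1 ✓
(4,1)+ 1/2 ✓
(4,2)+ 3/4 ✓
(4,3)# 0/3 ✗
(4,4)+ 1/2 ✓
(5,0)# 0/0 ✓
(5,2)+ 2/2 ✓
(5,3)+ 2/3 ✓
(5,4)+ 2/3 ✓
(5,5)# 0/1 ✗
Unsatisfied: (3,1), (4,3), (5,5) — 3 in total.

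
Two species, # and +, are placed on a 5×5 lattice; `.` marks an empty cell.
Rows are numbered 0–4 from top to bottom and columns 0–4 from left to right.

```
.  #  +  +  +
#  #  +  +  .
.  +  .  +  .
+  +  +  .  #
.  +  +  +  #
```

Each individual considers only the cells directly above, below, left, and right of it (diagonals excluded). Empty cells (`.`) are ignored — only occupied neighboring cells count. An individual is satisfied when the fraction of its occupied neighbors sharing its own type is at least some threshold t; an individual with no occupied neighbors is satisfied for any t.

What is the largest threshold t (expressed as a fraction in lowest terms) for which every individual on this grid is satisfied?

(0,1)# 1/2
(0,2)+ 2/3
(0,3)+ 3/3
(0,4)+ 1/1
(1,0)# 1/1
(1,1)# 2/4
(1,2)+ 2/3
(1,3)+ 3/3
(2,1)+ 1/2
(2,3)+ 1/1
(3,0)+ 1/1
(3,1)+ 4/4
(3,2)+ 2/2
(3,4)# 1/1
(4,1)+ 2/2
(4,2)+ 3/3
(4,3)+ 1/2
(4,4)# 1/2
The smallest same-type fraction is 1/2 at (0,1), which reduces to 1/2. Any threshold above that leaves this individual unsatisfied.

1/2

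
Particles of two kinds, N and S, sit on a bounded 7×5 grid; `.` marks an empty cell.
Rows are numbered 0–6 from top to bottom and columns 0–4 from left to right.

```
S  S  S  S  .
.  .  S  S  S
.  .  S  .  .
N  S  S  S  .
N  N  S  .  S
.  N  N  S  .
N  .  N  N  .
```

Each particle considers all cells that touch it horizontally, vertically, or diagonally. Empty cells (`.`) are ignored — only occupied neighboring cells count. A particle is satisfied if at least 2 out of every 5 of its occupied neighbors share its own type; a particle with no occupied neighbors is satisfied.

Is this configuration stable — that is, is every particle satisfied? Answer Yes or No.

Row 0: (0,0)S 1/1 satisfied · (0,1)S 3/3 satisfied · (0,2)S 4/4 satisfied · (0,3)S 4/4 satisfied
Row 1: (1,2)S 5/5 satisfied · (1,3)S 5/5 satisfied · (1,4)S 2/2 satisfied
Row 2: (2,2)S 5/5 satisfied
Row 3: (3,0)N 2/3 satisfied · (3,1)S 3/6 satisfied · (3,2)S 4/5 satisfied · (3,3)S 4/4 satisfied
Row 4: (4,0)N 3/4 satisfied · (4,1)N 4/7 satisfied · (4,2)S 4/7 satisfied · (4,4)S 2/2 satisfied
Row 5: (5,1)N 5/6 satisfied · (5,2)N 4/6 satisfied · (5,3)S 2/5 satisfied
Row 6: (6,0)N 1/1 satisfied · (6,2)N 3/4 satisfied · (6,3)N 2/3 satisfied
All meet the threshold, so the configuration is stable.

Yes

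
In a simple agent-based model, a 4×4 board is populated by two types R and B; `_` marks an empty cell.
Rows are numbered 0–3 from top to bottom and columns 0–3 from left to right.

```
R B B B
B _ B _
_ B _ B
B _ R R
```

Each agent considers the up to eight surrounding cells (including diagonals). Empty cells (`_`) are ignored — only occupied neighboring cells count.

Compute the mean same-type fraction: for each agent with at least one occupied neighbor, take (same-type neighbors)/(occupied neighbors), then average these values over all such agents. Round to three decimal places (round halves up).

Row 0: (0,0)R 0/2 · (0,1)B 3/4 · (0,2)B 3/3 · (0,3)B 2/2
Row 1: (1,0)B 2/3 · (1,2)B 5/5
Row 2: (2,1)B 3/4 · (2,3)B 1/3
Row 3: (3,0)B 1/1 · (3,2)R 1/3 · (3,3)R 1/2
Sum over 11 agents: 0/2 + 3/4 + 3/3 + 2/2 + 2/3 + 5/5 + 3/4 + 1/3 + 1/1 + 1/3 + 1/2 = 22/3; mean = 22/3 ÷ 11 = 2/3 = 0.666666… → 0.667.

0.667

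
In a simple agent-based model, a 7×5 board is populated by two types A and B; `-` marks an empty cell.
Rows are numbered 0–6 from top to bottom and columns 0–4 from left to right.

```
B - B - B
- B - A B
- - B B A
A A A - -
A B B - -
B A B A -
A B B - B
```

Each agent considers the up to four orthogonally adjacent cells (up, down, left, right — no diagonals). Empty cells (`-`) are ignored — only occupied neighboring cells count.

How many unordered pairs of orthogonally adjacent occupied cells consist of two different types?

16

Scan each occupied cell's neighbors to the right and below so each pair is counted once.
Row 0: B(0,4)–B(1,4)=  → 0/1 unlike.
Row 1: A(1,3)–B(1,4)≠ A(1,3)–B(2,3)≠ B(1,4)–A(2,4)≠  → 3/3 unlike.
Row 2: B(2,2)–B(2,3)= B(2,2)–A(3,2)≠ B(2,3)–A(2,4)≠  → 2/3 unlike.
Row 3: A(3,0)–A(3,1)= A(3,0)–A(4,0)= A(3,1)–A(3,2)= A(3,1)–B(4,1)≠ A(3,2)–B(4,2)≠  → 2/5 unlike.
Row 4: A(4,0)–B(4,1)≠ A(4,0)–B(5,0)≠ B(4,1)–B(4,2)= B(4,1)–A(5,1)≠ B(4,2)–B(5,2)=  → 3/5 unlike.
Row 5: B(5,0)–A(5,1)≠ B(5,0)–A(6,0)≠ A(5,1)–B(5,2)≠ A(5,1)–B(6,1)≠ B(5,2)–A(5,3)≠ B(5,2)–B(6,2)=  → 5/6 unlike.
Row 6: A(6,0)–B(6,1)≠ B(6,1)–B(6,2)=  → 1/2 unlike.
Total adjacent occupied pairs: 25; unlike-type pairs: 16.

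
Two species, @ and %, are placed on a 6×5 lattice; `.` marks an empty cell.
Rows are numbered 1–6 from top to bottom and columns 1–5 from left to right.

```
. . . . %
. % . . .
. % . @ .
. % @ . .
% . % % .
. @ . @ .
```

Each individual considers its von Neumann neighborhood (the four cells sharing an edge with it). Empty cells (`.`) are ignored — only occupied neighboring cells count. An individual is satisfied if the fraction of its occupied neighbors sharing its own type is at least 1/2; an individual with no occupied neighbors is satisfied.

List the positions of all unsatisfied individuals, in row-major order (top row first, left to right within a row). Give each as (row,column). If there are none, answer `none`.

(4,3), (6,4)

Row 1: (1,5)% 0/0 satisfied
Row 2: (2,2)% 1/1 satisfied
Row 3: (3,2)% 2/2 satisfied · (3,4)@ 0/0 satisfied
Row 4: (4,2)% 1/2 satisfied · (4,3)@ 0/2 not
Row 5: (5,1)% 0/0 satisfied · (5,3)% 1/2 satisfied · (5,4)% 1/2 satisfied
Row 6: (6,2)@ 0/0 satisfied · (6,4)@ 0/1 not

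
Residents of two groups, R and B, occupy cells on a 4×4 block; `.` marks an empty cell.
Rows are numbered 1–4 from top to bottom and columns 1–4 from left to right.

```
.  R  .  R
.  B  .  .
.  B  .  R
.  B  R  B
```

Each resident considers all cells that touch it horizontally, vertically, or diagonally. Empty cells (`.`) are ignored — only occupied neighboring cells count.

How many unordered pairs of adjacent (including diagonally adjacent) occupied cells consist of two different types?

Scan each occupied cell's neighbors to the right and below (and the two forward diagonals) so each pair is counted once.
From row 1: 1 unlike of 1 pairs (running 1/1).
From row 2: 0 unlike of 1 pairs (running 1/2).
From row 3: 2 unlike of 4 pairs (running 3/6).
From row 4: 2 unlike of 2 pairs (running 5/8).
Total adjacent occupied pairs: 8; unlike-type pairs: 5.

5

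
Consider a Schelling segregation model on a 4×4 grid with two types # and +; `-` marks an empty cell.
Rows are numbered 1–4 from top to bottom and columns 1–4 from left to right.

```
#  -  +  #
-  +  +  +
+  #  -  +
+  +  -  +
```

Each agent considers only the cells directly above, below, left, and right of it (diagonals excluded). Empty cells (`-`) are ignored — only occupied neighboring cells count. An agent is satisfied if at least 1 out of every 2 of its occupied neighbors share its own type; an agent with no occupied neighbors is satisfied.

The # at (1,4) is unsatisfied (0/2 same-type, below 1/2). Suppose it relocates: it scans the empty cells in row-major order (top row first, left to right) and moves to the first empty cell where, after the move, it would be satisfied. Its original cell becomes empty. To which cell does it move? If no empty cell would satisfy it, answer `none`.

Vacating (1,4). Empty cells in order:
  (1,2): 1/3 same-type → still unsatisfied.
  (2,1): 1/3 same-type → still unsatisfied.
  (3,3): 1/3 same-type → still unsatisfied.
  (4,3): 0/2 same-type → still unsatisfied.

none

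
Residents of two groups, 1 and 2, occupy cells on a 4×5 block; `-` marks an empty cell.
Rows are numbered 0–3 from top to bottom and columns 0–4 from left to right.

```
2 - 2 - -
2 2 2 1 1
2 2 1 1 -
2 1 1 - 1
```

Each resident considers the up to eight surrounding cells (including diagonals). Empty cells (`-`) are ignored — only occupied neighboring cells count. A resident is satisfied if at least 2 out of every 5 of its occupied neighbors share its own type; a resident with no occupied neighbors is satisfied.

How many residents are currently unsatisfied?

Row 0: (0,0)2 2/2 satisfied · (0,2)2 2/3 satisfied
Row 1: (1,0)2 4/4 satisfied · (1,1)2 6/7 satisfied · (1,2)2 3/6 satisfied · (1,3)1 3/5 satisfied · (1,4)1 2/2 satisfied
Row 2: (2,0)2 4/5 satisfied · (2,1)2 5/8 satisfied · (2,2)1 4/7 satisfied · (2,3)1 5/6 satisfied
Row 3: (3,0)2 2/3 satisfied · (3,1)1 2/5 satisfied · (3,2)1 3/4 satisfied · (3,4)1 1/1 satisfied
Every one meets the threshold.

0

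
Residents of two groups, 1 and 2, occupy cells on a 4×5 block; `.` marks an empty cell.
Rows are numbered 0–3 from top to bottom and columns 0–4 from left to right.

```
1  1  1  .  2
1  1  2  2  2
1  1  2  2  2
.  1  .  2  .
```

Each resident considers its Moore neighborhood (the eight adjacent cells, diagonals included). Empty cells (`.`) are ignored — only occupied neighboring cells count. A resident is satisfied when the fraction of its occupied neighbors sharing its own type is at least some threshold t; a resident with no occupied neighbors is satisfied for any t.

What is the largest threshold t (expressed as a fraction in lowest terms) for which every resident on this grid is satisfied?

3/7

(0,0)1 3/3
(0,1)1 4/5
(0,2)1 2/4
(0,4)2 2/2
(1,0)1 5/5
(1,1)1 6/8
(1,2)2 3/7
(1,3)2 6/7
(1,4)2 4/4
(2,0)1 4/4
(2,1)1 4/6
(2,2)2 4/7
(2,3)2 6/6
(2,4)2 4/4
(3,1)1 2/3
(3,3)2 3/3
The smallest same-type fraction is 3/7 at (1,2), which reduces to 3/7. Any threshold above that leaves this resident unsatisfied.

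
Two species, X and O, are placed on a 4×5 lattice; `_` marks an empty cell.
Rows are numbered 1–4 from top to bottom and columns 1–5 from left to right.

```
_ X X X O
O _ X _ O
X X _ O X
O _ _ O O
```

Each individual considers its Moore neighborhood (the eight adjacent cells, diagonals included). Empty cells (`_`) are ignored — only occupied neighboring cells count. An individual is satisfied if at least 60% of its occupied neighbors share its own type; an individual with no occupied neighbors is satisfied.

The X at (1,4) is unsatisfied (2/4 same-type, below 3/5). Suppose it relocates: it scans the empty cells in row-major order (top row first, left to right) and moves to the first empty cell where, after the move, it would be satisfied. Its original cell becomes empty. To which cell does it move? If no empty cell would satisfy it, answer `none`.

Vacating (1,4). Empty cells in order:
  (1,1): 1/2 same-type → still unsatisfied.
  (2,2): 5/6 same-type → satisfied — stop here.

(2,2)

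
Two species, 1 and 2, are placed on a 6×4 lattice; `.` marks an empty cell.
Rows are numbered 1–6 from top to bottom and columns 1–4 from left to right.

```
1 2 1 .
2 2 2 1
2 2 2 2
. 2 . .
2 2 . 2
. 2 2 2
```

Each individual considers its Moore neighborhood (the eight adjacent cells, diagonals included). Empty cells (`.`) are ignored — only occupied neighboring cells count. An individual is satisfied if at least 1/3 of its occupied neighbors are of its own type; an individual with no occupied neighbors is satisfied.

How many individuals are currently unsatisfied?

3

(1,1)1 0/3 not
(1,2)2 3/5 satisfied
(1,3)1 1/4 not
(2,1)2 4/5 satisfied
(2,2)2 6/8 satisfied
(2,3)2 5/7 satisfied
(2,4)1 1/4 not
(3,1)2 4/4 satisfied
(3,2)2 6/6 satisfied
(3,3)2 5/6 satisfied
(3,4)2 2/3 satisfied
(4,2)2 5/5 satisfied
(5,1)2 3/3 satisfied
(5,2)2 4/4 satisfied
(5,4)2 2/2 satisfied
(6,2)2 3/3 satisfied
(6,3)2 4/4 satisfied
(6,4)2 2/2 satisfied
Unsatisfied: (1,1), (1,3), (2,4) — 3 in total.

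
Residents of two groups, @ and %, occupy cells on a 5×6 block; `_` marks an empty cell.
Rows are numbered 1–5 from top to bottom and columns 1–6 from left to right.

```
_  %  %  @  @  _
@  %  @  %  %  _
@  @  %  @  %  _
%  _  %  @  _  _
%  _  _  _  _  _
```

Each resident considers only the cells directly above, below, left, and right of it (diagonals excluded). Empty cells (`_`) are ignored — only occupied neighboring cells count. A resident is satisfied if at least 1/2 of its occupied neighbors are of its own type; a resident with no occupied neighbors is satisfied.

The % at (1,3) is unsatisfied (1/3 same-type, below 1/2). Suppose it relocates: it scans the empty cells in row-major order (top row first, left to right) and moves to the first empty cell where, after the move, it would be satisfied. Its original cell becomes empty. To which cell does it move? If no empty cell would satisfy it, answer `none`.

(1,1)

Vacating (1,3). Empty cells in order:
  (1,1): 1/2 same-type → satisfied — stop here.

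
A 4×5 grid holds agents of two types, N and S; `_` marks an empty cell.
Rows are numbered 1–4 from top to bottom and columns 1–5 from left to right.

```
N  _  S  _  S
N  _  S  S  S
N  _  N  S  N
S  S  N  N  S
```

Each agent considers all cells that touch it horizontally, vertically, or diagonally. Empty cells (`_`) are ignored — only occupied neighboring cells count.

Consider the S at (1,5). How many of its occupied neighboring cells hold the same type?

Occupied neighbors of (1,5): (2,4)=S, (2,5)=S.
Same type (S): 2 of 2.

2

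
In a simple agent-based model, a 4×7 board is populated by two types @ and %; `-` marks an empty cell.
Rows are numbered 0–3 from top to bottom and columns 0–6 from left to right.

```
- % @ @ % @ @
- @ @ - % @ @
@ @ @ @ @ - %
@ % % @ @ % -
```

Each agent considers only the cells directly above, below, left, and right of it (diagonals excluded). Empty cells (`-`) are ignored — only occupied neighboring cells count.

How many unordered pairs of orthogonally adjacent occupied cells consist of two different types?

12

Scan each occupied cell's neighbors to the right and below so each pair is counted once.
Row 0: %(0,1)–@(0,2)≠ %(0,1)–@(1,1)≠ @(0,2)–@(0,3)= @(0,2)–@(1,2)= @(0,3)–%(0,4)≠ %(0,4)–@(0,5)≠ %(0,4)–%(1,4)= @(0,5)–@(0,6)= @(0,5)–@(1,5)= @(0,6)–@(1,6)=  → 4/10 unlike.
Row 1: @(1,1)–@(1,2)= @(1,1)–@(2,1)= @(1,2)–@(2,2)= %(1,4)–@(1,5)≠ %(1,4)–@(2,4)≠ @(1,5)–@(1,6)= @(1,6)–%(2,6)≠  → 3/7 unlike.
Row 2: @(2,0)–@(2,1)= @(2,0)–@(3,0)= @(2,1)–@(2,2)= @(2,1)–%(3,1)≠ @(2,2)–@(2,3)= @(2,2)–%(3,2)≠ @(2,3)–@(2,4)= @(2,3)–@(3,3)= @(2,4)–@(3,4)=  → 2/9 unlike.
Row 3: @(3,0)–%(3,1)≠ %(3,1)–%(3,2)= %(3,2)–@(3,3)≠ @(3,3)–@(3,4)= @(3,4)–%(3,5)≠  → 3/5 unlike.
Total adjacent occupied pairs: 31; unlike-type pairs: 12.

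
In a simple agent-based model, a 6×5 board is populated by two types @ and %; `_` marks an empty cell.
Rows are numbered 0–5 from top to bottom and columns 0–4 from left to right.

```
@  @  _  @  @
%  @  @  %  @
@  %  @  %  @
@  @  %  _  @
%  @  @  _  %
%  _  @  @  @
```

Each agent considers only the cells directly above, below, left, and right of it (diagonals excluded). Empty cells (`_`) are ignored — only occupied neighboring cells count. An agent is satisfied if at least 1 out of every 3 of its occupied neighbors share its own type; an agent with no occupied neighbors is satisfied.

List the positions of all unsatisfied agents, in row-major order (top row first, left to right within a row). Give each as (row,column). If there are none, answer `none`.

(1,0), (1,3), (2,1), (2,2), (3,2), (4,4)

(0,0)@ 1/2 ✓
(0,1)@ 2/2 ✓
(0,3)@ 1/2 ✓
(0,4)@ 2/2 ✓
(1,0)% 0/3 ✗
(1,1)@ 2/4 ✓
(1,2)@ 2/3 ✓
(1,3)% 1/4 ✗
(1,4)@ 2/3 ✓
(2,0)@ 1/3 ✓
(2,1)% 0/4 ✗
(2,2)@ 1/4 ✗
(2,3)% 1/3 ✓
(2,4)@ 2/3 ✓
(3,0)@ 2/3 ✓
(3,1)@ 2/4 ✓
(3,2)% 0/3 ✗
(3,4)@ 1/2 ✓
(4,0)% 1/3 ✓
(4,1)@ 2/3 ✓
(4,2)@ 2/3 ✓
(4,4)% 0/2 ✗
(5,0)% 1/1 ✓
(5,2)@ 2/2 ✓
(5,3)@ 2/2 ✓
(5,4)@ 1/2 ✓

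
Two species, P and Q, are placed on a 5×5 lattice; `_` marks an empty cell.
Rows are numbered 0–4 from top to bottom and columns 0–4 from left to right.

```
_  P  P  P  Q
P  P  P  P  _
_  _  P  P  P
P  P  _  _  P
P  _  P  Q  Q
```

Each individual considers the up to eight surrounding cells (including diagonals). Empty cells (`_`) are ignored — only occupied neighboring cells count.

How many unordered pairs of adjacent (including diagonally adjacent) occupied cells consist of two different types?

Scan each occupied cell's neighbors to the right and below (and the two forward diagonals) so each pair is counted once.
From row 0: 2 unlike of 12 pairs (running 2/12).
From row 1: 0 unlike of 9 pairs (running 2/21).
From row 2: 0 unlike of 5 pairs (running 2/26).
From row 3: 2 unlike of 6 pairs (running 4/32).
From row 4: 1 unlike of 2 pairs (running 5/34).
Total adjacent occupied pairs: 34; unlike-type pairs: 5.

5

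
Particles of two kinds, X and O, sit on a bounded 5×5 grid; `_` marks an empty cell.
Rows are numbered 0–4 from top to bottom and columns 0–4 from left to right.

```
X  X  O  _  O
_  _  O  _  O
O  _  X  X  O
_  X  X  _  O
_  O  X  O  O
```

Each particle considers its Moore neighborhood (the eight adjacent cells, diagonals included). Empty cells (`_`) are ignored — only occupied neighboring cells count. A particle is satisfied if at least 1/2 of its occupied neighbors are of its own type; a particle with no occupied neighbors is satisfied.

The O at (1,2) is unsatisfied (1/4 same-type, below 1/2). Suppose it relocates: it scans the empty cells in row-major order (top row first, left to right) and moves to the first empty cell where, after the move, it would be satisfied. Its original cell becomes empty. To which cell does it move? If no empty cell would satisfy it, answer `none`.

(0,3)

Vacating (1,2). Empty cells in order:
  (0,3): 3/3 same-type → satisfied — stop here.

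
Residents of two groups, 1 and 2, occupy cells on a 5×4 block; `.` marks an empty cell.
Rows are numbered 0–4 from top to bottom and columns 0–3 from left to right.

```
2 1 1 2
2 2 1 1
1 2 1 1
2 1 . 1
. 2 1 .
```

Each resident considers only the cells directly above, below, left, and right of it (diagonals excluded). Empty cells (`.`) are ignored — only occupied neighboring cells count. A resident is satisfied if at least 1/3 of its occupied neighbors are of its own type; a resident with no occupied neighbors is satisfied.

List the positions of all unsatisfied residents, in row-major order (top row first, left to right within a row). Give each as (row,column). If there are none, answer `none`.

Row 0: (0,0)2 1/2 ✓ · (0,1)1 1/3 ✓ · (0,2)1 2/3 ✓ · (0,3)2 0/2 ✗
Row 1: (1,0)2 2/3 ✓ · (1,1)2 2/4 ✓ · (1,2)1 3/4 ✓ · (1,3)1 2/3 ✓
Row 2: (2,0)1 0/3 ✗ · (2,1)2 1/4 ✗ · (2,2)1 2/3 ✓ · (2,3)1 3/3 ✓
Row 3: (3,0)2 0/2 ✗ · (3,1)1 0/3 ✗ · (3,3)1 1/1 ✓
Row 4: (4,1)2 0/2 ✗ · (4,2)1 0/1 ✗

(0,3), (2,0), (2,1), (3,0), (3,1), (4,1), (4,2)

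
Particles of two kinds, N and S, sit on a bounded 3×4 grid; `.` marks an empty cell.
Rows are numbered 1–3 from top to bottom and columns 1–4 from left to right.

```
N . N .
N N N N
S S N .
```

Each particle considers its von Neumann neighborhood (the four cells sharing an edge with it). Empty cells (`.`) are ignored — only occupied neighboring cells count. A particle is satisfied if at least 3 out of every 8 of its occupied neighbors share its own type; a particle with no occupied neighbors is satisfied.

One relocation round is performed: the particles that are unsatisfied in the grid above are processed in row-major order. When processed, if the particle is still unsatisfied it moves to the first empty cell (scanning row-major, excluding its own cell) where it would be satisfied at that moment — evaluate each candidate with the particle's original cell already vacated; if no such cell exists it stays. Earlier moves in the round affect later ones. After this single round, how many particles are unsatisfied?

Initially unsatisfied (in order): (3,2).
  (3,2): no empty cell satisfies it; stays.
Resulting grid:
N . N .
N N N N
S S N .
Unsatisfied now: (3,2).

1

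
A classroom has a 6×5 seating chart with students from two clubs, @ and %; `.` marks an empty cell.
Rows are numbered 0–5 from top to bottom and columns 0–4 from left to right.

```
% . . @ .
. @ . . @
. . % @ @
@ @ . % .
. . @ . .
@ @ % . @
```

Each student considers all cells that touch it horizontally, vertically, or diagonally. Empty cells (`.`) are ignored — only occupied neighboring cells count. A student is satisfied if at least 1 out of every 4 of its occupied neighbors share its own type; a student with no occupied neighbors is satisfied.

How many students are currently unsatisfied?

3

(0,0)% 0/1 ✗
(0,3)@ 1/1 ✓
(1,1)@ 0/2 ✗
(1,4)@ 3/3 ✓
(2,2)% 1/4 ✓
(2,3)@ 2/4 ✓
(2,4)@ 2/3 ✓
(3,0)@ 1/1 ✓
(3,1)@ 2/3 ✓
(3,3)% 1/4 ✓
(4,2)@ 2/4 ✓
(5,0)@ 1/1 ✓
(5,1)@ 2/3 ✓
(5,2)% 0/2 ✗
(5,4)@ 0/0 ✓
Unsatisfied: (0,0), (1,1), (5,2) — 3 in total.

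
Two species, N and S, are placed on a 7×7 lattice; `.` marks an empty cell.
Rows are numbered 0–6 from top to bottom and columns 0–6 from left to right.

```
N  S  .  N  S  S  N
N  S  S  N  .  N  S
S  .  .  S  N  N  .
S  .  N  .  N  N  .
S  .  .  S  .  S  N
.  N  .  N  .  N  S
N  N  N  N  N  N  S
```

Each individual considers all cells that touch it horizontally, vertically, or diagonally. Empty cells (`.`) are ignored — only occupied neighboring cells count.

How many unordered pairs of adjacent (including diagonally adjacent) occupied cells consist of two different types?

32

Scan each occupied cell's neighbors to the right and below (and the two forward diagonals) so each pair is counted once.
Row 0: N(0,0)–S(0,1)≠ N(0,0)–N(1,0)= N(0,0)–S(1,1)≠ S(0,1)–S(1,1)= S(0,1)–S(1,2)= S(0,1)–N(1,0)≠ N(0,3)–S(0,4)≠ N(0,3)–N(1,3)= N(0,3)–S(1,2)≠ S(0,4)–S(0,5)= S(0,4)–N(1,5)≠ S(0,4)–N(1,3)≠ S(0,5)–N(0,6)≠ S(0,5)–N(1,5)≠ S(0,5)–S(1,6)= N(0,6)–S(1,6)≠ N(0,6)–N(1,5)=  → 10/17 unlike.
Row 1: N(1,0)–S(1,1)≠ N(1,0)–S(2,0)≠ S(1,1)–S(1,2)= S(1,1)–S(2,0)= S(1,2)–N(1,3)≠ S(1,2)–S(2,3)= N(1,3)–S(2,3)≠ N(1,3)–N(2,4)= N(1,5)–S(1,6)≠ N(1,5)–N(2,5)= N(1,5)–N(2,4)= S(1,6)–N(2,5)≠  → 6/12 unlike.
Row 2: S(2,0)–S(3,0)= S(2,3)–N(2,4)≠ S(2,3)–N(3,4)≠ S(2,3)–N(3,2)≠ N(2,4)–N(2,5)= N(2,4)–N(3,4)= N(2,4)–N(3,5)= N(2,5)–N(3,5)= N(2,5)–N(3,4)=  → 3/9 unlike.
Row 3: S(3,0)–S(4,0)= N(3,2)–S(4,3)≠ N(3,4)–N(3,5)= N(3,4)–S(4,5)≠ N(3,4)–S(4,3)≠ N(3,5)–S(4,5)≠ N(3,5)–N(4,6)=  → 4/7 unlike.
Row 4: S(4,0)–N(5,1)≠ S(4,3)–N(5,3)≠ S(4,5)–N(4,6)≠ S(4,5)–N(5,5)≠ S(4,5)–S(5,6)= N(4,6)–S(5,6)≠ N(4,6)–N(5,5)=  → 5/7 unlike.
Row 5: N(5,1)–N(6,1)= N(5,1)–N(6,2)= N(5,1)–N(6,0)= N(5,3)–N(6,3)= N(5,3)–N(6,4)= N(5,3)–N(6,2)= N(5,5)–S(5,6)≠ N(5,5)–N(6,5)= N(5,5)–S(6,6)≠ N(5,5)–N(6,4)= S(5,6)–S(6,6)= S(5,6)–N(6,5)≠  → 3/12 unlike.
Row 6: N(6,0)–N(6,1)= N(6,1)–N(6,2)= N(6,2)–N(6,3)= N(6,3)–N(6,4)= N(6,4)–N(6,5)= N(6,5)–S(6,6)≠  → 1/6 unlike.
Total adjacent occupied pairs: 70; unlike-type pairs: 32.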